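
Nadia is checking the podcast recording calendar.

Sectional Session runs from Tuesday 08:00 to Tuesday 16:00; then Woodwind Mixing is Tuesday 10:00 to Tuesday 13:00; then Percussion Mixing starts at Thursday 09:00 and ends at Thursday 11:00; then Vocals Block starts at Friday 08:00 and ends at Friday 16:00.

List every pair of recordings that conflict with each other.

Sorted by start: Sectional Session, Woodwind Mixing, Percussion Mixing, Vocals Block.
Woodwind Mixing starts before Sectional Session ends → Sectional Session and Woodwind Mixing overlap.
Percussion Mixing starts after Sectional Session ends, so nothing later overlaps Sectional Session either.
Percussion Mixing starts after Woodwind Mixing ends, so nothing later overlaps Woodwind Mixing either.
Vocals Block starts after Percussion Mixing ends.

Sectional Session & Woodwind Mixing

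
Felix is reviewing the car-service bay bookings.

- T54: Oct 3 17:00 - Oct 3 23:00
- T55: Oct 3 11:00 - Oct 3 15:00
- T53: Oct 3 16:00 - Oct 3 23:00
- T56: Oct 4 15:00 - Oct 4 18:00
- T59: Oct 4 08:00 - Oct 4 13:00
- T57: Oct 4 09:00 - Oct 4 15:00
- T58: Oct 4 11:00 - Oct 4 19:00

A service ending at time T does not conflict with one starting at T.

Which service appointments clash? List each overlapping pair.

Sorted by start: T55, T53, T54, T59, T57, T58, T56.
T53 starts after T55 ends, so nothing later overlaps T55 either.
T54 starts before T53 ends → T53 and T54 overlap.
T59 starts after T53 ends, so nothing later overlaps T53 either.
T59 starts after T54 ends, so nothing later overlaps T54 either.
T57 starts before T59 ends → T59 and T57 overlap.
T58 starts before T59 ends → T59 and T58 overlap.
T56 starts after T59 ends.
T58 starts before T57 ends → T57 and T58 overlap.
T56 starts exactly when T57 ends (back-to-back, no overlap).
T56 starts before T58 ends → T58 and T56 overlap.

T53 & T54, T56 & T58, T57 & T58, T57 & T59, T58 & T59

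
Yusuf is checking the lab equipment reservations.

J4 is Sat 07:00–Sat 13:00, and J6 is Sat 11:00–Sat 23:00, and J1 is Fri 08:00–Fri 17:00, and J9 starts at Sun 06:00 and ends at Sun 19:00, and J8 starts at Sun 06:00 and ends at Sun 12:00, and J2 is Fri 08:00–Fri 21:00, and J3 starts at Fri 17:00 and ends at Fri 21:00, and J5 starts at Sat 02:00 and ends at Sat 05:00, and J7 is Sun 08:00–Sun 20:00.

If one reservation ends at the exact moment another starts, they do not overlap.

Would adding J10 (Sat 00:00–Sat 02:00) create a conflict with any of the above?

J1: ends Fri 17:00 at or before J10 starts Sat 00:00 → clear.
J2: ends Fri 21:00 at or before J10 starts Sat 00:00 → clear.
J3: ends Fri 21:00 at or before J10 starts Sat 00:00 → clear.
J5: starts Sat 02:00 at or after J10 ends Sat 02:00 → clear.
J4: starts Sat 07:00 at or after J10 ends Sat 02:00 → clear.
J6: starts Sat 11:00 at or after J10 ends Sat 02:00 → clear.
J8: starts Sun 06:00 at or after J10 ends Sat 02:00 → clear.
J9: starts Sun 06:00 at or after J10 ends Sat 02:00 → clear.
J7: starts Sun 08:00 at or after J10 ends Sat 02:00 → clear.

No — it doesn't clash with anything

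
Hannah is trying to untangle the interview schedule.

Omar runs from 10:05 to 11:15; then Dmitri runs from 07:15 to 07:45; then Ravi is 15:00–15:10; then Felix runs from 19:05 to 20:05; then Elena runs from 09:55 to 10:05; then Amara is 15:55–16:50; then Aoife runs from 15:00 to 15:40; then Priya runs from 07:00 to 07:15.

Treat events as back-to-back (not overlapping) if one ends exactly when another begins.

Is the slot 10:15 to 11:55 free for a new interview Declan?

No — it overlaps Omar

Priya: ends 07:15 at or before Declan starts 10:15 → clear.
Dmitri: ends 07:45 at or before Declan starts 10:15 → clear.
Elena: ends 10:05 at or before Declan starts 10:15 → clear.
Omar: starts 10:05 before Declan ends 11:55, and ends 11:15 after Declan starts 10:15 → overlap.
Ravi: starts 15:00 at or after Declan ends 11:55 → clear.
Aoife: starts 15:00 at or after Declan ends 11:55 → clear.
Amara: starts 15:55 at or after Declan ends 11:55 → clear.
Felix: starts 19:05 at or after Declan ends 11:55 → clear.
Declan overlaps Omar.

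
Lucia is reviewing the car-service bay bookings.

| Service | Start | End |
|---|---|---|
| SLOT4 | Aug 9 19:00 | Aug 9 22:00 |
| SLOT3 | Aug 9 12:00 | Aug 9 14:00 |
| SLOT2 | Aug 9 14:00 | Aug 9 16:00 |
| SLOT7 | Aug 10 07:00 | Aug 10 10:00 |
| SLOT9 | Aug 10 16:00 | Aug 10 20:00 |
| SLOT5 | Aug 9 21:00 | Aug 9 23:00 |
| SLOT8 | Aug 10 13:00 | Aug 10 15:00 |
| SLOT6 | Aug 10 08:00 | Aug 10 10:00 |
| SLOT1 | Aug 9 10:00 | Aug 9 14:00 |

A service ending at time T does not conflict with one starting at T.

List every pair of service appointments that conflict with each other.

SLOT1 & SLOT3, SLOT4 & SLOT5, SLOT6 & SLOT7

Sorted by start: SLOT1, SLOT3, SLOT2, SLOT4, SLOT5, SLOT7, SLOT6, SLOT8, SLOT9.
SLOT3 starts before SLOT1 ends → SLOT1 and SLOT3 overlap.
SLOT2 starts exactly when SLOT1 ends (back-to-back, no overlap) — done with SLOT1.
SLOT2 starts exactly when SLOT3 ends (back-to-back, no overlap) — done with SLOT3.
SLOT4 starts after SLOT2 ends — done with SLOT2.
SLOT5 starts before SLOT4 ends → SLOT4 and SLOT5 overlap.
SLOT7 starts after SLOT4 ends — done with SLOT4.
SLOT7 starts after SLOT5 ends — done with SLOT5.
SLOT6 starts before SLOT7 ends → SLOT7 and SLOT6 overlap.
SLOT8 starts after SLOT7 ends — done with SLOT7.
SLOT8 starts after SLOT6 ends — done with SLOT6.
SLOT9 starts after SLOT8 ends.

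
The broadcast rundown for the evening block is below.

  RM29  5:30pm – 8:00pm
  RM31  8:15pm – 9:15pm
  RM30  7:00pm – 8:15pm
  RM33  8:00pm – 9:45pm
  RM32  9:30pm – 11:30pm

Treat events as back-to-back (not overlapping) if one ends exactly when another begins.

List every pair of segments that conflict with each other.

Sorted by start: RM29, RM30, RM33, RM31, RM32.
RM30 starts before RM29 ends → RM29 and RM30 overlap.
RM33 starts exactly when RM29 ends (back-to-back, no overlap), so RM29 has no further overlaps.
RM33 starts before RM30 ends → RM30 and RM33 overlap.
RM31 starts exactly when RM30 ends (back-to-back, no overlap), so RM30 has no further overlaps.
RM31 starts before RM33 ends → RM33 and RM31 overlap.
RM32 starts before RM33 ends → RM33 and RM32 overlap.
RM32 starts after RM31 ends.

RM29 & RM30, RM30 & RM33, RM31 & RM33, RM32 & RM33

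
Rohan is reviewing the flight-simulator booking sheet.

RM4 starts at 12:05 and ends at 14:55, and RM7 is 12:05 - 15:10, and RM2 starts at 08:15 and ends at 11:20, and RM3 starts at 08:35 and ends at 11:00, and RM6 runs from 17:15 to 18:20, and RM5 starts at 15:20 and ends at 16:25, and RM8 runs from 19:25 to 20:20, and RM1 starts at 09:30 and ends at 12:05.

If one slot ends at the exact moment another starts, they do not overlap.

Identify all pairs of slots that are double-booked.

Check each pair: they overlap iff neither finishes before the other starts.
Sorted by start: RM2, RM3, RM1, RM4, RM7, RM5, RM6, RM8.
RM3 starts before RM2 ends → RM2 and RM3 overlap.
RM1 starts before RM2 ends → RM2 and RM1 overlap.
RM4 starts after RM2 ends, so nothing later overlaps RM2 either.
RM1 starts before RM3 ends → RM3 and RM1 overlap.
RM4 starts after RM3 ends, so nothing later overlaps RM3 either.
RM4 starts exactly when RM1 ends (back-to-back, no overlap), so nothing later overlaps RM1 either.
RM7 starts before RM4 ends → RM4 and RM7 overlap.
RM5 starts after RM4 ends, so nothing later overlaps RM4 either.
RM5 starts after RM7 ends, so nothing later overlaps RM7 either.
RM6 starts after RM5 ends, so nothing later overlaps RM5 either.
RM8 starts after RM6 ends.

RM1 & RM2, RM1 & RM3, RM2 & RM3, RM4 & RM7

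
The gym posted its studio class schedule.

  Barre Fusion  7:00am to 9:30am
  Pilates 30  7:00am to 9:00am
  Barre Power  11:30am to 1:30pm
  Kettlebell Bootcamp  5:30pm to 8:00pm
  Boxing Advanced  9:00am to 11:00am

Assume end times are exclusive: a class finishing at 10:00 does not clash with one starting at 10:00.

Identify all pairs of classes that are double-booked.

Two intervals overlap when each starts before the other ends.
Sorted by start: Barre Fusion, Pilates 30, Boxing Advanced, Barre Power, Kettlebell Bootcamp.
Pilates 30 starts before Barre Fusion ends → Barre Fusion and Pilates 30 overlap.
Boxing Advanced starts before Barre Fusion ends → Barre Fusion and Boxing Advanced overlap.
Barre Power starts after Barre Fusion ends, so nothing later overlaps Barre Fusion either.
Boxing Advanced starts exactly when Pilates 30 ends (back-to-back, no overlap), so nothing later overlaps Pilates 30 either.
Barre Power starts after Boxing Advanced ends, so nothing later overlaps Boxing Advanced either.
Kettlebell Bootcamp starts after Barre Power ends.

Barre Fusion & Boxing Advanced, Barre Fusion & Pilates 30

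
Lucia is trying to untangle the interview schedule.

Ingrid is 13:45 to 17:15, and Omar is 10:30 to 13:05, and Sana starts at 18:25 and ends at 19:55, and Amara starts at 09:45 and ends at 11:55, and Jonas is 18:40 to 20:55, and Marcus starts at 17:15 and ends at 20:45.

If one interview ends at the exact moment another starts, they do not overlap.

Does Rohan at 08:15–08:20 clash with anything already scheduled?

No — it doesn't clash with anything

Amara: starts 09:45 at or after Rohan ends 08:20 → clear.
Omar: starts 10:30 at or after Rohan ends 08:20 → clear.
Ingrid: starts 13:45 at or after Rohan ends 08:20 → clear.
Marcus: starts 17:15 at or after Rohan ends 08:20 → clear.
Sana: starts 18:25 at or after Rohan ends 08:20 → clear.
Jonas: starts 18:40 at or after Rohan ends 08:20 → clear.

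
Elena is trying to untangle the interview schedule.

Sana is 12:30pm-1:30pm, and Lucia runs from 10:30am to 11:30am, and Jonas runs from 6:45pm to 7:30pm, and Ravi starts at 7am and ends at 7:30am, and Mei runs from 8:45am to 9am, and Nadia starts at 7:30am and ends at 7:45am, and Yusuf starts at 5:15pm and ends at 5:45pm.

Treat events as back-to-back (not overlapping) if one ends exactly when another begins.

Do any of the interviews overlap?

No

Sorted by start: Ravi, Nadia, Mei, Lucia, Sana, Yusuf, Jonas.
Nadia starts exactly when Ravi ends (back-to-back, no overlap), so Ravi has no further overlaps.
Mei starts after Nadia ends, so Nadia has no further overlaps.
Lucia starts after Mei ends, so Mei has no further overlaps.
Sana starts after Lucia ends, so Lucia has no further overlaps.
Yusuf starts after Sana ends, so Sana has no further overlaps.
Jonas starts after Yusuf ends.
Every pair is clear; the schedule has no overlaps.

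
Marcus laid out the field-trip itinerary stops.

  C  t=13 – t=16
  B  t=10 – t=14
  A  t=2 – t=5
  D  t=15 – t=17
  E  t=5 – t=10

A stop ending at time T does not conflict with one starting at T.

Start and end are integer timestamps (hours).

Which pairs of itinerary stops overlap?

B & C, C & D

Two intervals overlap when each starts before the other ends.
Sorted by start: A, E, B, C, D.
E starts exactly when A ends (back-to-back, no overlap); A is clear from here.
B starts exactly when E ends (back-to-back, no overlap); E is clear from here.
C starts before B ends → B and C overlap.
D starts after B ends.
D starts before C ends → C and D overlap.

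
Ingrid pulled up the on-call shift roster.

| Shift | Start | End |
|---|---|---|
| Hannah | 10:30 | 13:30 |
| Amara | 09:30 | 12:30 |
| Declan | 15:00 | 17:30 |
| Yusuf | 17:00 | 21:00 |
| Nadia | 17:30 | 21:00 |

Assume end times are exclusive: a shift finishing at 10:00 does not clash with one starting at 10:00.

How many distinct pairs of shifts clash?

3

Sorted by start: Amara, Hannah, Declan, Yusuf, Nadia.
Hannah starts before Amara ends → Amara and Hannah overlap.
Declan starts after Amara ends, so Amara has no further overlaps.
Declan starts after Hannah ends, so Hannah has no further overlaps.
Yusuf starts before Declan ends → Declan and Yusuf overlap.
Nadia starts exactly when Declan ends (back-to-back, no overlap).
Nadia starts before Yusuf ends → Yusuf and Nadia overlap.
Overlapping pairs: Amara & Hannah, Declan & Yusuf, Nadia & Yusuf — 3 in total.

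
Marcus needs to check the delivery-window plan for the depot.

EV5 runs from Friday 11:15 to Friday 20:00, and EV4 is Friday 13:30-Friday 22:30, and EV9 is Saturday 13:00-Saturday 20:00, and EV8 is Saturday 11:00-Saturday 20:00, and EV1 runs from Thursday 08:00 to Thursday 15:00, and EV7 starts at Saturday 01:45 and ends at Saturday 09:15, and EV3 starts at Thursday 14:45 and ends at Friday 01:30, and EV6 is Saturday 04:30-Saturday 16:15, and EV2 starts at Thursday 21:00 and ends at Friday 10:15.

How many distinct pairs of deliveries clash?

7

Sorted by start: EV1, EV3, EV2, EV5, EV4, EV7, EV6, EV8, EV9.
EV3 starts before EV1 ends → EV1 and EV3 overlap.
EV2 starts after EV1 ends, so nothing later overlaps EV1 either.
EV2 starts before EV3 ends → EV3 and EV2 overlap.
EV5 starts after EV3 ends, so nothing later overlaps EV3 either.
EV5 starts after EV2 ends, so nothing later overlaps EV2 either.
EV4 starts before EV5 ends → EV5 and EV4 overlap.
EV7 starts after EV5 ends, so nothing later overlaps EV5 either.
EV7 starts after EV4 ends, so nothing later overlaps EV4 either.
EV6 starts before EV7 ends → EV7 and EV6 overlap.
EV8 starts after EV7 ends, so nothing later overlaps EV7 either.
EV8 starts before EV6 ends → EV6 and EV8 overlap.
EV9 starts before EV6 ends → EV6 and EV9 overlap.
EV9 starts before EV8 ends → EV8 and EV9 overlap.
Overlapping pairs: EV1 & EV3, EV2 & EV3, EV4 & EV5, EV6 & EV7, EV6 & EV8, EV6 & EV9, EV8 & EV9 — 7 in total.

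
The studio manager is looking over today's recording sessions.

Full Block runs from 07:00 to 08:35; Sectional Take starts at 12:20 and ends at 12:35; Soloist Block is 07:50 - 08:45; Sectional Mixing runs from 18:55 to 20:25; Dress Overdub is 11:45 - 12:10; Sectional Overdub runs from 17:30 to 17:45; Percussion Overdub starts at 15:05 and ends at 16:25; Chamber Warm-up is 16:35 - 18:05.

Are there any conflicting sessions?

Yes

Check each pair: they overlap iff neither finishes before the other starts.
Sorted by start: Full Block, Soloist Block, Dress Overdub, Sectional Take, Percussion Overdub, Chamber Warm-up, Sectional Overdub, Sectional Mixing.
Soloist Block starts before Full Block ends → Full Block and Soloist Block overlap.
That's a conflict, so the schedule is not conflict-free.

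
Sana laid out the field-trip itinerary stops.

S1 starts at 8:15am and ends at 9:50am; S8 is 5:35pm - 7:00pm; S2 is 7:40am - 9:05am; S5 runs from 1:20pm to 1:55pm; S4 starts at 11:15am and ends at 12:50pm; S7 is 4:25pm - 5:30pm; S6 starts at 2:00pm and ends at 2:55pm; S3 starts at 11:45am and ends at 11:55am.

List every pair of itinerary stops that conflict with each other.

S1 & S2, S3 & S4

Sorted by start: S2, S1, S4, S3, S5, S6, S7, S8.
S1 starts before S2 ends → S2 and S1 overlap.
S4 starts after S2 ends, so nothing later overlaps S2 either.
S4 starts after S1 ends, so nothing later overlaps S1 either.
S3 starts before S4 ends → S4 and S3 overlap.
S5 starts after S4 ends, so nothing later overlaps S4 either.
S5 starts after S3 ends, so nothing later overlaps S3 either.
S6 starts after S5 ends, so nothing later overlaps S5 either.
S7 starts after S6 ends, so nothing later overlaps S6 either.
S8 starts after S7 ends.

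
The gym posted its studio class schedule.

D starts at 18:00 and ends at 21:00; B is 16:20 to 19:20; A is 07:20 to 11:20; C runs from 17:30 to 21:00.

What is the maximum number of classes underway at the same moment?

Sort all start/end points and keep a running count:
07:20 start A → 1
11:20 end A → 0
16:20 start B → 1
17:30 start C → 2
18:00 start D → 3
19:20 end B → 2
21:00 end C → 1
21:00 end D → 0
Peak is 3, at 18:00 (B, C, D).

3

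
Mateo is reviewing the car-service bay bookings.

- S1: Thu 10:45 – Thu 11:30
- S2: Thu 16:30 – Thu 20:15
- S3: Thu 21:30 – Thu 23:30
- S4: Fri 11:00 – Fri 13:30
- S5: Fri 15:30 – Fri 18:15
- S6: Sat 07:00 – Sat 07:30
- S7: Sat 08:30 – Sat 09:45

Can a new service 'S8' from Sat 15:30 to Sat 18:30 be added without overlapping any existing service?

S1: ends Thu 11:30 at or before S8 starts Sat 15:30 → clear.
S2: ends Thu 20:15 at or before S8 starts Sat 15:30 → clear.
S3: ends Thu 23:30 at or before S8 starts Sat 15:30 → clear.
S4: ends Fri 13:30 at or before S8 starts Sat 15:30 → clear.
S5: ends Fri 18:15 at or before S8 starts Sat 15:30 → clear.
S6: ends Sat 07:30 at or before S8 starts Sat 15:30 → clear.
S7: ends Sat 09:45 at or before S8 starts Sat 15:30 → clear.

Yes — the slot is free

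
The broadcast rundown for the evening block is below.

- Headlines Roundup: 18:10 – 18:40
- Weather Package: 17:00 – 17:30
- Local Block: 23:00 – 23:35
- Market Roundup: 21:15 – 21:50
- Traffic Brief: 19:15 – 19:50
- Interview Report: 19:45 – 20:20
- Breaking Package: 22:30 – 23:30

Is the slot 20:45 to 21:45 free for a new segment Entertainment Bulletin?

No — it overlaps Market Roundup

Weather Package: ends 17:30 at or before Entertainment Bulletin starts 20:45 → clear.
Headlines Roundup: ends 18:40 at or before Entertainment Bulletin starts 20:45 → clear.
Traffic Brief: ends 19:50 at or before Entertainment Bulletin starts 20:45 → clear.
Interview Report: ends 20:20 at or before Entertainment Bulletin starts 20:45 → clear.
Market Roundup: starts 21:15 before Entertainment Bulletin ends 21:45, and ends 21:50 after Entertainment Bulletin starts 20:45 → overlap.
Breaking Package: starts 22:30 at or after Entertainment Bulletin ends 21:45 → clear.
Local Block: starts 23:00 at or after Entertainment Bulletin ends 21:45 → clear.
Entertainment Bulletin overlaps Market Roundup.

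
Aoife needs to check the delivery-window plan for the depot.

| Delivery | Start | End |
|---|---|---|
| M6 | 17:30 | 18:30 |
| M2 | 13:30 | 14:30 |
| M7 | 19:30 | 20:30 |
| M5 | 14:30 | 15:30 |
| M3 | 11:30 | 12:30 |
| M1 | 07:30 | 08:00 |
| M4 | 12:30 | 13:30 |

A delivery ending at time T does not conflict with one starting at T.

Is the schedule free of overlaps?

Check each pair: they overlap iff neither finishes before the other starts.
Sorted by start: M1, M3, M4, M2, M5, M6, M7.
M3 starts after M1 ends; M1 is clear from here.
M4 starts exactly when M3 ends (back-to-back, no overlap); M3 is clear from here.
M2 starts exactly when M4 ends (back-to-back, no overlap); M4 is clear from here.
M5 starts exactly when M2 ends (back-to-back, no overlap); M2 is clear from here.
M6 starts after M5 ends; M5 is clear from here.
M7 starts after M6 ends.
Every pair is clear; the schedule has no overlaps.

Yes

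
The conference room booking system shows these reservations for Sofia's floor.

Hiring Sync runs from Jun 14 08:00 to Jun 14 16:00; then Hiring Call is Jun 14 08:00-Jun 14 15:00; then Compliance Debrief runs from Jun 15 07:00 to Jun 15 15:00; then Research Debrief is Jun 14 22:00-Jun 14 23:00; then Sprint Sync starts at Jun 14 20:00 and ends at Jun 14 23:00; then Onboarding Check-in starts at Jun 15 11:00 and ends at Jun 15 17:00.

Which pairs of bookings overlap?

Sorted by start: Hiring Sync, Hiring Call, Sprint Sync, Research Debrief, Compliance Debrief, Onboarding Check-in.
Hiring Call starts before Hiring Sync ends → Hiring Sync and Hiring Call overlap.
Sprint Sync starts after Hiring Sync ends — done with Hiring Sync.
Sprint Sync starts after Hiring Call ends — done with Hiring Call.
Research Debrief starts before Sprint Sync ends → Sprint Sync and Research Debrief overlap.
Compliance Debrief starts after Sprint Sync ends — done with Sprint Sync.
Compliance Debrief starts after Research Debrief ends — done with Research Debrief.
Onboarding Check-in starts before Compliance Debrief ends → Compliance Debrief and Onboarding Check-in overlap.

Compliance Debrief & Onboarding Check-in, Hiring Call & Hiring Sync, Research Debrief & Sprint Sync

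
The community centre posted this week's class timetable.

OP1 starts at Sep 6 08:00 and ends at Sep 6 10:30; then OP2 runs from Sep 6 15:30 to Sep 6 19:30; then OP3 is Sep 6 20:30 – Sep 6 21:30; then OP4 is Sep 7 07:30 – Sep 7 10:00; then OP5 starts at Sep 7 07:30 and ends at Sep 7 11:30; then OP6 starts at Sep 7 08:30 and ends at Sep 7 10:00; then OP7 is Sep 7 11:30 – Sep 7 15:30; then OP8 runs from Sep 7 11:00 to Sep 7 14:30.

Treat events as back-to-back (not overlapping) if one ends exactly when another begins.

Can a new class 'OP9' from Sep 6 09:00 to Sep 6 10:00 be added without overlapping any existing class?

OP1: starts Sep 6 08:00 before OP9 ends Sep 6 10:00, and ends Sep 6 10:30 after OP9 starts Sep 6 09:00 → overlap.
OP2: starts Sep 6 15:30 at or after OP9 ends Sep 6 10:00 → clear.
OP3: starts Sep 6 20:30 at or after OP9 ends Sep 6 10:00 → clear.
OP4: starts Sep 7 07:30 at or after OP9 ends Sep 6 10:00 → clear.
OP5: starts Sep 7 07:30 at or after OP9 ends Sep 6 10:00 → clear.
OP6: starts Sep 7 08:30 at or after OP9 ends Sep 6 10:00 → clear.
OP8: starts Sep 7 11:00 at or after OP9 ends Sep 6 10:00 → clear.
OP7: starts Sep 7 11:30 at or after OP9 ends Sep 6 10:00 → clear.
OP9 overlaps OP1.

No — it overlaps OP1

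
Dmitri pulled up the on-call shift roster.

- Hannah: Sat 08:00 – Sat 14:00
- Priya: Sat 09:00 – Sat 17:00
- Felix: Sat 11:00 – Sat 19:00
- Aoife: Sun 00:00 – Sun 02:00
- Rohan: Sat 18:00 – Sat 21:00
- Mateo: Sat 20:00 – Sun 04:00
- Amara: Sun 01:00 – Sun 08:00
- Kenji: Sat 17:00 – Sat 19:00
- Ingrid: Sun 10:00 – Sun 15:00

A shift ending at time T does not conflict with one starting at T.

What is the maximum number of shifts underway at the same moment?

Walk through starts and ends in time order (an end at T is processed before a start at T):
Sat 08:00 start Hannah → 1
Sat 09:00 start Priya → 2
Sat 11:00 start Felix → 3
Sat 14:00 end Hannah → 2
Sat 17:00 end Priya → 1
Sat 17:00 start Kenji → 2
Sat 18:00 start Rohan → 3
Sat 19:00 end Felix → 2
Sat 19:00 end Kenji → 1
Sat 20:00 start Mateo → 2
Sat 21:00 end Rohan → 1
Sun 00:00 start Aoife → 2
Sun 01:00 start Amara → 3
Sun 02:00 end Aoife → 2
Sun 04:00 end Mateo → 1
Sun 08:00 end Amara → 0
Sun 10:00 start Ingrid → 1
Sun 15:00 end Ingrid → 0
Peak is 3, at Sat 11:00 (Felix, Hannah, Priya).

3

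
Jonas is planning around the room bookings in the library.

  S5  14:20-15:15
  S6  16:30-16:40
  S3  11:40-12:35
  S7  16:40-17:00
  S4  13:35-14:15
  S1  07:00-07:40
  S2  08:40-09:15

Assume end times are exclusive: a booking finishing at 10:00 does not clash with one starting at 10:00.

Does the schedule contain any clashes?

Two intervals overlap when each starts before the other ends.
Sorted by start: S1, S2, S3, S4, S5, S6, S7.
S2 starts after S1 ends; S1 is clear from here.
S3 starts after S2 ends; S2 is clear from here.
S4 starts after S3 ends; S3 is clear from here.
S5 starts after S4 ends; S4 is clear from here.
S6 starts after S5 ends; S5 is clear from here.
S7 starts exactly when S6 ends (back-to-back, no overlap).
Every pair is clear; the schedule has no overlaps.

No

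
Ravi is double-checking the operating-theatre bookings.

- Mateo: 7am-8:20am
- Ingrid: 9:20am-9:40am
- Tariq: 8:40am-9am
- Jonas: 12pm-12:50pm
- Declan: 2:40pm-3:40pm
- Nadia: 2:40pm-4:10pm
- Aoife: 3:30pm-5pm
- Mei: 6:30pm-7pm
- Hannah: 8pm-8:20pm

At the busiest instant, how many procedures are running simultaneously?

3

Walk through starts and ends in time order (an end at T is processed before a start at T):
7am start Mateo → 1
8:20am end Mateo → 0
8:40am start Tariq → 1
9am end Tariq → 0
9:20am start Ingrid → 1
9:40am end Ingrid → 0
12pm start Jonas → 1
12:50pm end Jonas → 0
2:40pm start Declan → 1
2:40pm start Nadia → 2
3:30pm start Aoife → 3
3:40pm end Declan → 2
4:10pm end Nadia → 1
5pm end Aoife → 0
6:30pm start Mei → 1
7pm end Mei → 0
8pm start Hannah → 1
8:20pm end Hannah → 0
Peak is 3, at 3:30pm (Aoife, Declan, Nadia).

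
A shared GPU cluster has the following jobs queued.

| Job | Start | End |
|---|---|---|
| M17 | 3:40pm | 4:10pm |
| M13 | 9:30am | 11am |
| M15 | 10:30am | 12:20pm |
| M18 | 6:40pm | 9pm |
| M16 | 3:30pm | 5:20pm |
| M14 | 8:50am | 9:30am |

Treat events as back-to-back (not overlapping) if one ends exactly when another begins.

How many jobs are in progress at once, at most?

2

Sweep the timeline, counting +1 at each start and −1 at each end (ends before starts at a tie):
8:50am start M14 → 1
9:30am end M14 → 0
9:30am start M13 → 1
10:30am start M15 → 2
11am end M13 → 1
12:20pm end M15 → 0
3:30pm start M16 → 1
3:40pm start M17 → 2
4:10pm end M17 → 1
5:20pm end M16 → 0
6:40pm start M18 → 1
9pm end M18 → 0
Peak is 2, at 10:30am (M13, M15).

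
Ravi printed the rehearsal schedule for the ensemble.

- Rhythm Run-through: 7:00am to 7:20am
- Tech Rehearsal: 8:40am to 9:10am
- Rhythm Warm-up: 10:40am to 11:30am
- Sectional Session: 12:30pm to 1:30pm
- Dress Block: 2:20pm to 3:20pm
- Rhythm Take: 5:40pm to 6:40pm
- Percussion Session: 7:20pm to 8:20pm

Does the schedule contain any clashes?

Check each pair: they overlap iff neither finishes before the other starts.
Sorted by start: Rhythm Run-through, Tech Rehearsal, Rhythm Warm-up, Sectional Session, Dress Block, Rhythm Take, Percussion Session.
Tech Rehearsal starts after Rhythm Run-through ends, so Rhythm Run-through has no further overlaps.
Rhythm Warm-up starts after Tech Rehearsal ends, so Tech Rehearsal has no further overlaps.
Sectional Session starts after Rhythm Warm-up ends, so Rhythm Warm-up has no further overlaps.
Dress Block starts after Sectional Session ends, so Sectional Session has no further overlaps.
Rhythm Take starts after Dress Block ends, so Dress Block has no further overlaps.
Percussion Session starts after Rhythm Take ends.
Every pair is clear; the schedule has no overlaps.

No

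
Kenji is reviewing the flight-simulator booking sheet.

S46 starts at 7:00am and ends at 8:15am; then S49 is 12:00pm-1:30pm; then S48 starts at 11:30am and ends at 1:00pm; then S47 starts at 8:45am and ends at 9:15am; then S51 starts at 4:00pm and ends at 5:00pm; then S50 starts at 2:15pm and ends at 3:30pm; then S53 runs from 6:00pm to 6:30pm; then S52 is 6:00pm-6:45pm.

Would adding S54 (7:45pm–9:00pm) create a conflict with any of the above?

S46: ends 8:15am at or before S54 starts 7:45pm → clear.
S47: ends 9:15am at or before S54 starts 7:45pm → clear.
S48: ends 1:00pm at or before S54 starts 7:45pm → clear.
S49: ends 1:30pm at or before S54 starts 7:45pm → clear.
S50: ends 3:30pm at or before S54 starts 7:45pm → clear.
S51: ends 5:00pm at or before S54 starts 7:45pm → clear.
S52: ends 6:45pm at or before S54 starts 7:45pm → clear.
S53: ends 6:30pm at or before S54 starts 7:45pm → clear.

No — it doesn't clash with anything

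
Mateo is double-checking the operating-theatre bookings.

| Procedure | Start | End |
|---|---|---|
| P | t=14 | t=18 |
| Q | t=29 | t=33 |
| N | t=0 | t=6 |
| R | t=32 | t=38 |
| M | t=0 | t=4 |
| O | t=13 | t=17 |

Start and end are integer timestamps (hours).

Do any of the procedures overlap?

Yes

Sorted by start: M, N, O, P, Q, R.
N starts before M ends → M and N overlap.
That's a conflict, so the schedule is not conflict-free.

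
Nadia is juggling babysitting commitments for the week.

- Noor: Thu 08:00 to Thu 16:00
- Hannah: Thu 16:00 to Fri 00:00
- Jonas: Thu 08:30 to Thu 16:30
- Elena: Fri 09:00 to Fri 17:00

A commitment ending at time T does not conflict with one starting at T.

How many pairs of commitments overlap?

Sorted by start: Noor, Jonas, Hannah, Elena.
Jonas starts before Noor ends → Noor and Jonas overlap.
Hannah starts exactly when Noor ends (back-to-back, no overlap), so nothing later overlaps Noor either.
Hannah starts before Jonas ends → Jonas and Hannah overlap.
Elena starts after Jonas ends.
Elena starts after Hannah ends.
Overlapping pairs: Hannah & Jonas, Jonas & Noor — 2 in total.

2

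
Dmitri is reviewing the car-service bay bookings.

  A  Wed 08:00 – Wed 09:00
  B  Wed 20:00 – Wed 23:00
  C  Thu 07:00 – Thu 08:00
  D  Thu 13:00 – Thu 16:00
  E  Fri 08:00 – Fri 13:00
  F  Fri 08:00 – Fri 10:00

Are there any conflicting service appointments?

Sorted by start: A, B, C, D, E, F.
B starts after A ends; A is clear from here.
C starts after B ends; B is clear from here.
D starts after C ends; C is clear from here.
E starts after D ends; D is clear from here.
F starts before E ends → E and F overlap.
That's a conflict, so the schedule is not conflict-free.

Yes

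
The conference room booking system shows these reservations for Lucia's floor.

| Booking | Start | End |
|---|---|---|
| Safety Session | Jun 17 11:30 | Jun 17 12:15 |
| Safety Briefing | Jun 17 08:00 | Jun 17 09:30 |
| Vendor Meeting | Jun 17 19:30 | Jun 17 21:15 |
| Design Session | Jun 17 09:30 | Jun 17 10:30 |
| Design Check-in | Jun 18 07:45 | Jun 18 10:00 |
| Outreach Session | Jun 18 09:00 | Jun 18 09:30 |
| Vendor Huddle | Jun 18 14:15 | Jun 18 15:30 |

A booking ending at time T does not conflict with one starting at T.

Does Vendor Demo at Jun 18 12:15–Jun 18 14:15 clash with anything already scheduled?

No — it doesn't clash with anything

Safety Briefing: ends Jun 17 09:30 at or before Vendor Demo starts Jun 18 12:15 → clear.
Design Session: ends Jun 17 10:30 at or before Vendor Demo starts Jun 18 12:15 → clear.
Safety Session: ends Jun 17 12:15 at or before Vendor Demo starts Jun 18 12:15 → clear.
Vendor Meeting: ends Jun 17 21:15 at or before Vendor Demo starts Jun 18 12:15 → clear.
Design Check-in: ends Jun 18 10:00 at or before Vendor Demo starts Jun 18 12:15 → clear.
Outreach Session: ends Jun 18 09:30 at or before Vendor Demo starts Jun 18 12:15 → clear.
Vendor Huddle: starts Jun 18 14:15 at or after Vendor Demo ends Jun 18 14:15 → clear.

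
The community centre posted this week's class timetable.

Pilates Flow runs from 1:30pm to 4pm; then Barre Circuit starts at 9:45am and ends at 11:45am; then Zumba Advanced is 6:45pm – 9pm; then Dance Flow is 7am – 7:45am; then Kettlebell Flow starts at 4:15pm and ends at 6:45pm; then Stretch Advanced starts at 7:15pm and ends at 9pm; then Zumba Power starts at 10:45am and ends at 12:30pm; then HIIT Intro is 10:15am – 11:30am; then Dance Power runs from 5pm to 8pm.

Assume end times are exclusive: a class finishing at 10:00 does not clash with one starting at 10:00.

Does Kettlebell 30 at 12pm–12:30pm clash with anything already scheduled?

Dance Flow: ends 7:45am at or before Kettlebell 30 starts 12pm → clear.
Barre Circuit: ends 11:45am at or before Kettlebell 30 starts 12pm → clear.
HIIT Intro: ends 11:30am at or before Kettlebell 30 starts 12pm → clear.
Zumba Power: starts 10:45am before Kettlebell 30 ends 12:30pm, and ends 12:30pm after Kettlebell 30 starts 12pm → overlap.
Pilates Flow: starts 1:30pm at or after Kettlebell 30 ends 12:30pm → clear.
Kettlebell Flow: starts 4:15pm at or after Kettlebell 30 ends 12:30pm → clear.
Dance Power: starts 5pm at or after Kettlebell 30 ends 12:30pm → clear.
Zumba Advanced: starts 6:45pm at or after Kettlebell 30 ends 12:30pm → clear.
Stretch Advanced: starts 7:15pm at or after Kettlebell 30 ends 12:30pm → clear.
Kettlebell 30 overlaps Zumba Power.

Yes — it overlaps Zumba Power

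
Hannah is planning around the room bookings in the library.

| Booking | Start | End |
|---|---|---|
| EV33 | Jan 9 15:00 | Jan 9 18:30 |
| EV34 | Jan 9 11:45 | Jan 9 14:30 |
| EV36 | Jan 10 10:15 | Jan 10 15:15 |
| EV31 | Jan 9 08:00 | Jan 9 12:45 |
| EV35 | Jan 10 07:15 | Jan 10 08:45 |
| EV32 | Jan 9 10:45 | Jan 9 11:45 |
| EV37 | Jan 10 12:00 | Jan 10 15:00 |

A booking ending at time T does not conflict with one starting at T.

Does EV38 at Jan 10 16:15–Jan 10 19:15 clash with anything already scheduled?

EV31: ends Jan 9 12:45 at or before EV38 starts Jan 10 16:15 → clear.
EV32: ends Jan 9 11:45 at or before EV38 starts Jan 10 16:15 → clear.
EV34: ends Jan 9 14:30 at or before EV38 starts Jan 10 16:15 → clear.
EV33: ends Jan 9 18:30 at or before EV38 starts Jan 10 16:15 → clear.
EV35: ends Jan 10 08:45 at or before EV38 starts Jan 10 16:15 → clear.
EV36: ends Jan 10 15:15 at or before EV38 starts Jan 10 16:15 → clear.
EV37: ends Jan 10 15:00 at or before EV38 starts Jan 10 16:15 → clear.

No — it doesn't clash with anything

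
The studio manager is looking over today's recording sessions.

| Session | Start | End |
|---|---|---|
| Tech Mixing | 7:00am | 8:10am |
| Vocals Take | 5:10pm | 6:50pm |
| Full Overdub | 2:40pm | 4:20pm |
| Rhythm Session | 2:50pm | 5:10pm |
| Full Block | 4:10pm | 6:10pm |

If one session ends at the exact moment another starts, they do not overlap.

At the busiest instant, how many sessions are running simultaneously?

3

Sweep the timeline, counting +1 at each start and −1 at each end (ends before starts at a tie):
7:00am start Tech Mixing → 1
8:10am end Tech Mixing → 0
2:40pm start Full Overdub → 1
2:50pm start Rhythm Session → 2
4:10pm start Full Block → 3
4:20pm end Full Overdub → 2
5:10pm end Rhythm Session → 1
5:10pm start Vocals Take → 2
6:10pm end Full Block → 1
6:50pm end Vocals Take → 0
Peak is 3, at 4:10pm (Full Block, Full Overdub, Rhythm Session).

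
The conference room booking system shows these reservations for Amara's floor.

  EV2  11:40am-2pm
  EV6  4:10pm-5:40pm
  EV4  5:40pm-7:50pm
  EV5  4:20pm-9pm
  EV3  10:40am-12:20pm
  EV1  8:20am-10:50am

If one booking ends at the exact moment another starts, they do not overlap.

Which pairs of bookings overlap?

Sorted by start: EV1, EV3, EV2, EV6, EV5, EV4.
EV3 starts before EV1 ends → EV1 and EV3 overlap.
EV2 starts after EV1 ends, so nothing later overlaps EV1 either.
EV2 starts before EV3 ends → EV3 and EV2 overlap.
EV6 starts after EV3 ends, so nothing later overlaps EV3 either.
EV6 starts after EV2 ends, so nothing later overlaps EV2 either.
EV5 starts before EV6 ends → EV6 and EV5 overlap.
EV4 starts exactly when EV6 ends (back-to-back, no overlap).
EV4 starts before EV5 ends → EV5 and EV4 overlap.

EV1 & EV3, EV2 & EV3, EV4 & EV5, EV5 & EV6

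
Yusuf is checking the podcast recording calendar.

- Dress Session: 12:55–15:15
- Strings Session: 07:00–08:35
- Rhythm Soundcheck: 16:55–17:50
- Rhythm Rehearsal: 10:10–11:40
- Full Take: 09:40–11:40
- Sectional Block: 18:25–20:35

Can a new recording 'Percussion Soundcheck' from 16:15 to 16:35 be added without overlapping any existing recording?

Strings Session: ends 08:35 at or before Percussion Soundcheck starts 16:15 → clear.
Full Take: ends 11:40 at or before Percussion Soundcheck starts 16:15 → clear.
Rhythm Rehearsal: ends 11:40 at or before Percussion Soundcheck starts 16:15 → clear.
Dress Session: ends 15:15 at or before Percussion Soundcheck starts 16:15 → clear.
Rhythm Soundcheck: starts 16:55 at or after Percussion Soundcheck ends 16:35 → clear.
Sectional Block: starts 18:25 at or after Percussion Soundcheck ends 16:35 → clear.

Yes — the slot is free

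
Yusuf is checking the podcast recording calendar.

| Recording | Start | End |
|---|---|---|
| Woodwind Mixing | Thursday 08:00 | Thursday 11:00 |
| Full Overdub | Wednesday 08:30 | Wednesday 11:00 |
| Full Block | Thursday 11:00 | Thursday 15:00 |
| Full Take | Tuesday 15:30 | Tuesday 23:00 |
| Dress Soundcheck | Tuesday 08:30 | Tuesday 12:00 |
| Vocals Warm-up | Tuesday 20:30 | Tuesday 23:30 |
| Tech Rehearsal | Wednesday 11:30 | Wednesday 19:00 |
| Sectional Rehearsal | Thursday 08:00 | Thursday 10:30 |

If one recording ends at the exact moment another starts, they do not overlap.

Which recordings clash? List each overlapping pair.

Full Take & Vocals Warm-up, Sectional Rehearsal & Woodwind Mixing

Sorted by start: Dress Soundcheck, Full Take, Vocals Warm-up, Full Overdub, Tech Rehearsal, Sectional Rehearsal, Woodwind Mixing, Full Block.
Full Take starts after Dress Soundcheck ends, so Dress Soundcheck has no further overlaps.
Vocals Warm-up starts before Full Take ends → Full Take and Vocals Warm-up overlap.
Full Overdub starts after Full Take ends, so Full Take has no further overlaps.
Full Overdub starts after Vocals Warm-up ends, so Vocals Warm-up has no further overlaps.
Tech Rehearsal starts after Full Overdub ends, so Full Overdub has no further overlaps.
Sectional Rehearsal starts after Tech Rehearsal ends, so Tech Rehearsal has no further overlaps.
Woodwind Mixing starts before Sectional Rehearsal ends → Sectional Rehearsal and Woodwind Mixing overlap.
Full Block starts after Sectional Rehearsal ends.
Full Block starts exactly when Woodwind Mixing ends (back-to-back, no overlap).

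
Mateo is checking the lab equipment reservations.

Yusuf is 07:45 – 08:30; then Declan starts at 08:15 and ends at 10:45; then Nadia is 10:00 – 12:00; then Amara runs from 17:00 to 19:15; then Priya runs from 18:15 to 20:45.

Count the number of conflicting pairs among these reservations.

3

Sorted by start: Yusuf, Declan, Nadia, Amara, Priya.
Declan starts before Yusuf ends → Yusuf and Declan overlap.
Nadia starts after Yusuf ends; Yusuf is clear from here.
Nadia starts before Declan ends → Declan and Nadia overlap.
Amara starts after Declan ends; Declan is clear from here.
Amara starts after Nadia ends; Nadia is clear from here.
Priya starts before Amara ends → Amara and Priya overlap.
Overlapping pairs: Amara & Priya, Declan & Nadia, Declan & Yusuf — 3 in total.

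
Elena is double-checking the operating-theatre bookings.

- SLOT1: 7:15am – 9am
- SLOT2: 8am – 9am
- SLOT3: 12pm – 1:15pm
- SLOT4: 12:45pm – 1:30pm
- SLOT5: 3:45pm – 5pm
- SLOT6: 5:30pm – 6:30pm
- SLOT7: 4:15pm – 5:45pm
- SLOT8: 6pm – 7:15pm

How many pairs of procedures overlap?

5

Sorted by start: SLOT1, SLOT2, SLOT3, SLOT4, SLOT5, SLOT7, SLOT6, SLOT8.
SLOT2 starts before SLOT1 ends → SLOT1 and SLOT2 overlap.
SLOT3 starts after SLOT1 ends — done with SLOT1.
SLOT3 starts after SLOT2 ends — done with SLOT2.
SLOT4 starts before SLOT3 ends → SLOT3 and SLOT4 overlap.
SLOT5 starts after SLOT3 ends — done with SLOT3.
SLOT5 starts after SLOT4 ends — done with SLOT4.
SLOT7 starts before SLOT5 ends → SLOT5 and SLOT7 overlap.
SLOT6 starts after SLOT5 ends — done with SLOT5.
SLOT6 starts before SLOT7 ends → SLOT7 and SLOT6 overlap.
SLOT8 starts after SLOT7 ends.
SLOT8 starts before SLOT6 ends → SLOT6 and SLOT8 overlap.
Overlapping pairs: SLOT1 & SLOT2, SLOT3 & SLOT4, SLOT5 & SLOT7, SLOT6 & SLOT7, SLOT6 & SLOT8 — 5 in total.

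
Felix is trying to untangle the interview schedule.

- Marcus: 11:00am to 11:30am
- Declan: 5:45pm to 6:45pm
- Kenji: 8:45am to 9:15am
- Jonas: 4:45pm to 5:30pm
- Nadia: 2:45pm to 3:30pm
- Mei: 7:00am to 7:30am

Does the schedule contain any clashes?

No

Sorted by start: Mei, Kenji, Marcus, Nadia, Jonas, Declan.
Kenji starts after Mei ends; Mei is clear from here.
Marcus starts after Kenji ends; Kenji is clear from here.
Nadia starts after Marcus ends; Marcus is clear from here.
Jonas starts after Nadia ends; Nadia is clear from here.
Declan starts after Jonas ends.
Every pair is clear; the schedule has no overlaps.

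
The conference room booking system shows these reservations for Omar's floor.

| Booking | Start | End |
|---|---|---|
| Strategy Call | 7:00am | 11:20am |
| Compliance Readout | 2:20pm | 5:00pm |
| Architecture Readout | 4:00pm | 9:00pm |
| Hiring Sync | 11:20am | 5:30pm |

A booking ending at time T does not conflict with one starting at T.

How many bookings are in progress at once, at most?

Sweep the timeline, counting +1 at each start and −1 at each end (ends before starts at a tie):
7:00am start Strategy Call → 1
11:20am end Strategy Call → 0
11:20am start Hiring Sync → 1
2:20pm start Compliance Readout → 2
4:00pm start Architecture Readout → 3
5:00pm end Compliance Readout → 2
5:30pm end Hiring Sync → 1
9:00pm end Architecture Readout → 0
Peak is 3, at 4:00pm (Architecture Readout, Compliance Readout, Hiring Sync).

3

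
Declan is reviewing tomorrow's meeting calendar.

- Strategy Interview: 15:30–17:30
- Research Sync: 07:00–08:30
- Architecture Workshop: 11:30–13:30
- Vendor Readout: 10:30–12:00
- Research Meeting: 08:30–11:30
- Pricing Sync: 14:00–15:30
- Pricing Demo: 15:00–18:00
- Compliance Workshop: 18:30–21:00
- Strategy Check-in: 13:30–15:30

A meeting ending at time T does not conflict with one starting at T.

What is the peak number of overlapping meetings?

3

Walk through starts and ends in time order (an end at T is processed before a start at T):
07:00 start Research Sync → 1
08:30 end Research Sync → 0
08:30 start Research Meeting → 1
10:30 start Vendor Readout → 2
11:30 end Research Meeting → 1
11:30 start Architecture Workshop → 2
12:00 end Vendor Readout → 1
13:30 end Architecture Workshop → 0
13:30 start Strategy Check-in → 1
14:00 start Pricing Sync → 2
15:00 start Pricing Demo → 3
15:30 end Pricing Sync → 2
15:30 end Strategy Check-in → 1
15:30 start Strategy Interview → 2
17:30 end Strategy Interview → 1
18:00 end Pricing Demo → 0
18:30 start Compliance Workshop → 1
21:00 end Compliance Workshop → 0
Peak is 3, at 15:00 (Pricing Demo, Pricing Sync, Strategy Check-in).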